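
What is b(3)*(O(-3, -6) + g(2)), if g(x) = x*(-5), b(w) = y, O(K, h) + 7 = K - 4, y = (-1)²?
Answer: -24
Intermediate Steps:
y = 1
O(K, h) = -11 + K (O(K, h) = -7 + (K - 4) = -7 + (-4 + K) = -11 + K)
b(w) = 1
g(x) = -5*x
b(3)*(O(-3, -6) + g(2)) = 1*((-11 - 3) - 5*2) = 1*(-14 - 10) = 1*(-24) = -24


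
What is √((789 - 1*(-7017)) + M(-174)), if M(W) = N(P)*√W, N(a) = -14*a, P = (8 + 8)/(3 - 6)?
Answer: √(70254 + 672*I*√174)/3 ≈ 88.526 + 5.5629*I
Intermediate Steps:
P = -16/3 (P = 16/(-3) = 16*(-⅓) = -16/3 ≈ -5.3333)
M(W) = 224*√W/3 (M(W) = (-14*(-16/3))*√W = 224*√W/3)
√((789 - 1*(-7017)) + M(-174)) = √((789 - 1*(-7017)) + 224*√(-174)/3) = √((789 + 7017) + 224*(I*√174)/3) = √(7806 + 224*I*√174/3)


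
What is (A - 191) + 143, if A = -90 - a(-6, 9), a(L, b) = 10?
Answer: -148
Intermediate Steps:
A = -100 (A = -90 - 1*10 = -90 - 10 = -100)
(A - 191) + 143 = (-100 - 191) + 143 = -291 + 143 = -148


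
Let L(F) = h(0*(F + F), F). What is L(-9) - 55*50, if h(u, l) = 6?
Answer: -2744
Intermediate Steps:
L(F) = 6
L(-9) - 55*50 = 6 - 55*50 = 6 - 2750 = -2744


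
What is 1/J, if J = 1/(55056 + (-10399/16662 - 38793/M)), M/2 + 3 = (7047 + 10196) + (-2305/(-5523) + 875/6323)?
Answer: 552290373022320638593/10031748042172200 ≈ 55054.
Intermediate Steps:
M = 1204146926200/34921929 (M = -6 + 2*((7047 + 10196) + (-2305/(-5523) + 875/6323)) = -6 + 2*(17243 + (-2305*(-1/5523) + 875*(1/6323))) = -6 + 2*(17243 + (2305/5523 + 875/6323)) = -6 + 2*(17243 + 19407140/34921929) = -6 + 2*(602178228887/34921929) = -6 + 1204356457774/34921929 = 1204146926200/34921929 ≈ 34481.)
J = 10031748042172200/552290373022320638593 (J = 1/(55056 + (-10399/16662 - 38793/1204146926200/34921929)) = 1/(55056 + (-10399*1/16662 - 38793*34921929/1204146926200)) = 1/(55056 + (-10399/16662 - 1354726391697/1204146926200)) = 1/(55056 - 17547187512004607/10031748042172200) = 1/(552290373022320638593/10031748042172200) = 10031748042172200/552290373022320638593 ≈ 1.8164e-5)
1/J = 1/(10031748042172200/552290373022320638593) = 552290373022320638593/10031748042172200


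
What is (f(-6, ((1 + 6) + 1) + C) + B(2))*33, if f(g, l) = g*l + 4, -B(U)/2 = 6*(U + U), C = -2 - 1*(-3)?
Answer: -3234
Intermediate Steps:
C = 1 (C = -2 + 3 = 1)
B(U) = -24*U (B(U) = -12*(U + U) = -12*2*U = -24*U)
f(g, l) = 4 + g*l
(f(-6, ((1 + 6) + 1) + C) + B(2))*33 = ((4 - 6*(((1 + 6) + 1) + 1)) - 24*2)*33 = ((4 - 6*((7 + 1) + 1)) - 48)*33 = ((4 - 6*(8 + 1)) - 48)*33 = ((4 - 6*9) - 48)*33 = ((4 - 54) - 48)*33 = (-50 - 48)*33 = -98*33 = -3234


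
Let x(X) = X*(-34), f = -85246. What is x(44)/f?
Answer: 748/42623 ≈ 0.017549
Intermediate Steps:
x(X) = -34*X
x(44)/f = -34*44/(-85246) = -1496*(-1/85246) = 748/42623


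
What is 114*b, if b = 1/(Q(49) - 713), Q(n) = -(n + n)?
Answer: -114/811 ≈ -0.14057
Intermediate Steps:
Q(n) = -2*n
b = -1/811 (b = 1/(-2*49 - 713) = 1/(-98 - 713) = 1/(-811) = -1/811 ≈ -0.0012330)
114*b = 114*(-1/811) = -114/811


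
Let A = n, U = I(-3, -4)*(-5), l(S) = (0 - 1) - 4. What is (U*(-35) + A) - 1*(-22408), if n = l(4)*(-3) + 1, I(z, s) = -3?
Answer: 21899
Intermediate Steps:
l(S) = -5 (l(S) = -1 - 4 = -5)
U = 15 (U = -3*(-5) = 15)
n = 16 (n = -5*(-3) + 1 = 15 + 1 = 16)
A = 16
(U*(-35) + A) - 1*(-22408) = (15*(-35) + 16) - 1*(-22408) = (-525 + 16) + 22408 = -509 + 22408 = 21899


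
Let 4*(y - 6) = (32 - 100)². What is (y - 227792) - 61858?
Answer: -288488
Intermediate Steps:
y = 1162 (y = 6 + (32 - 100)²/4 = 6 + (¼)*(-68)² = 6 + (¼)*4624 = 6 + 1156 = 1162)
(y - 227792) - 61858 = (1162 - 227792) - 61858 = -226630 - 61858 = -288488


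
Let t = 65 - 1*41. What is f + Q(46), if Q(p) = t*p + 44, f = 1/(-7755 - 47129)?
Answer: 63006831/54884 ≈ 1148.0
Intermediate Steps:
t = 24 (t = 65 - 41 = 24)
f = -1/54884 (f = 1/(-54884) = -1/54884 ≈ -1.8220e-5)
Q(p) = 44 + 24*p (Q(p) = 24*p + 44 = 44 + 24*p)
f + Q(46) = -1/54884 + (44 + 24*46) = -1/54884 + (44 + 1104) = -1/54884 + 1148 = 63006831/54884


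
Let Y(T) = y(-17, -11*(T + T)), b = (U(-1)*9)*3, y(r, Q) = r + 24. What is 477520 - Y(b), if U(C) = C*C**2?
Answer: 477513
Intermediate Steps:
U(C) = C**3
y(r, Q) = 24 + r
b = -27 (b = ((-1)**3*9)*3 = -1*9*3 = -9*3 = -27)
Y(T) = 7 (Y(T) = 24 - 17 = 7)
477520 - Y(b) = 477520 - 1*7 = 477520 - 7 = 477513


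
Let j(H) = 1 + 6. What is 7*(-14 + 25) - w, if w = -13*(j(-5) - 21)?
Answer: -105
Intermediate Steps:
j(H) = 7
w = 182 (w = -13*(7 - 21) = -13*(-14) = 182)
7*(-14 + 25) - w = 7*(-14 + 25) - 1*182 = 7*11 - 182 = 77 - 182 = -105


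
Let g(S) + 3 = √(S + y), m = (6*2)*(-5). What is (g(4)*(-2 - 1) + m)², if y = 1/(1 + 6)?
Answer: 18468/7 + 306*√203/7 ≈ 3261.1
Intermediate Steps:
m = -60 (m = 12*(-5) = -60)
y = ⅐ (y = 1/7 = ⅐ ≈ 0.14286)
g(S) = -3 + √(⅐ + S) (g(S) = -3 + √(S + ⅐) = -3 + √(⅐ + S))
(g(4)*(-2 - 1) + m)² = ((-3 + √(7 + 49*4)/7)*(-2 - 1) - 60)² = ((-3 + √(7 + 196)/7)*(-3) - 60)² = ((-3 + √203/7)*(-3) - 60)² = ((9 - 3*√203/7) - 60)² = (-51 - 3*√203/7)²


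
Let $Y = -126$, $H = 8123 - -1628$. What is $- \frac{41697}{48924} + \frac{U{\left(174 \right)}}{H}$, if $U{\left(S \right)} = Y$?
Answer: $- \frac{6551617}{7572348} \approx -0.8652$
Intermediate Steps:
$H = 9751$ ($H = 8123 + 1628 = 9751$)
$U{\left(S \right)} = -126$
$- \frac{41697}{48924} + \frac{U{\left(174 \right)}}{H} = - \frac{41697}{48924} - \frac{126}{9751} = \left(-41697\right) \frac{1}{48924} - \frac{18}{1393} = - \frac{4633}{5436} - \frac{18}{1393} = - \frac{6551617}{7572348}$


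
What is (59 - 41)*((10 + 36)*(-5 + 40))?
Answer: 28980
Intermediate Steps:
(59 - 41)*((10 + 36)*(-5 + 40)) = 18*(46*35) = 18*1610 = 28980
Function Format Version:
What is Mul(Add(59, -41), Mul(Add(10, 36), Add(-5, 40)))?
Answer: 28980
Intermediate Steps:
Mul(Add(59, -41), Mul(Add(10, 36), Add(-5, 40))) = Mul(18, Mul(46, 35)) = Mul(18, 1610) = 28980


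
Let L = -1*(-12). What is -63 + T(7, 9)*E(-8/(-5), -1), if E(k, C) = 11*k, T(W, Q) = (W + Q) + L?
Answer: 2149/5 ≈ 429.80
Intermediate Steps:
L = 12
T(W, Q) = 12 + Q + W (T(W, Q) = (W + Q) + 12 = (Q + W) + 12 = 12 + Q + W)
-63 + T(7, 9)*E(-8/(-5), -1) = -63 + (12 + 9 + 7)*(11*(-8/(-5))) = -63 + 28*(11*(-8*(-⅕))) = -63 + 28*(11*(8/5)) = -63 + 28*(88/5) = -63 + 2464/5 = 2149/5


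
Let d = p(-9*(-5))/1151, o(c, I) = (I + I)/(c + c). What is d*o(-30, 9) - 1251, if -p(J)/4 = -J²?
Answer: -1442331/1151 ≈ -1253.1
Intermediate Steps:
p(J) = 4*J² (p(J) = -(-4)*J² = 4*J²)
o(c, I) = I/c (o(c, I) = (2*I)/((2*c)) = (2*I)*(1/(2*c)) = I/c)
d = 8100/1151 (d = (4*(-9*(-5))²)/1151 = (4*45²)*(1/1151) = (4*2025)*(1/1151) = 8100*(1/1151) = 8100/1151 ≈ 7.0374)
d*o(-30, 9) - 1251 = 8100*(9/(-30))/1151 - 1251 = 8100*(9*(-1/30))/1151 - 1251 = (8100/1151)*(-3/10) - 1251 = -2430/1151 - 1251 = -1442331/1151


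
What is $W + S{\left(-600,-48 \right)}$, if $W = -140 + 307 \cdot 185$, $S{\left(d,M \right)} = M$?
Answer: $56607$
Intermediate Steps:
$W = 56655$ ($W = -140 + 56795 = 56655$)
$W + S{\left(-600,-48 \right)} = 56655 - 48 = 56607$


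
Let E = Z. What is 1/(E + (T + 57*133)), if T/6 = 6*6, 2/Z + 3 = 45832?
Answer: 45829/357328715 ≈ 0.00012825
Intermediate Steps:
Z = 2/45829 (Z = 2/(-3 + 45832) = 2/45829 ≈ 4.3640e-5)
T = 216 (T = 6*(6*6) = 6*36 = 216)
E = 2/45829 ≈ 4.3640e-5
1/(E + (T + 57*133)) = 1/(2/45829 + (216 + 57*133)) = 1/(2/45829 + (216 + 7581)) = 1/(2/45829 + 7797) = 1/(357328715/45829) = 45829/357328715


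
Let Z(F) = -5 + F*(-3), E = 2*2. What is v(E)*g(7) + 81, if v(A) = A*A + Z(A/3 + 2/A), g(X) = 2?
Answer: 92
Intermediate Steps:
E = 4
Z(F) = -5 - 3*F
v(A) = -5 + A² - A - 6/A (v(A) = A*A + (-5 - 3*(A/3 + 2/A)) = A² + (-5 - 3*(A*(⅓) + 2/A)) = A² + (-5 - 3*(A/3 + 2/A)) = A² + (-5 - 3*(2/A + A/3)) = A² + (-5 + (-A - 6/A)) = A² + (-5 - A - 6/A) = -5 + A² - A - 6/A)
v(E)*g(7) + 81 = (-5 + 4² - 1*4 - 6/4)*2 + 81 = (-5 + 16 - 4 - 6*¼)*2 + 81 = (-5 + 16 - 4 - 3/2)*2 + 81 = (11/2)*2 + 81 = 11 + 81 = 92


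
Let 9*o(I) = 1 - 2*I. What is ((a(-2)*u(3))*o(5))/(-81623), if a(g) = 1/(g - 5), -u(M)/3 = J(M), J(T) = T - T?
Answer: 0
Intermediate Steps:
J(T) = 0
o(I) = ⅑ - 2*I/9 (o(I) = (1 - 2*I)/9 = ⅑ - 2*I/9)
u(M) = 0 (u(M) = -3*0 = 0)
a(g) = 1/(-5 + g)
((a(-2)*u(3))*o(5))/(-81623) = ((0/(-5 - 2))*(⅑ - 2/9*5))/(-81623) = ((0/(-7))*(⅑ - 10/9))*(-1/81623) = (-⅐*0*(-1))*(-1/81623) = (0*(-1))*(-1/81623) = 0*(-1/81623) = 0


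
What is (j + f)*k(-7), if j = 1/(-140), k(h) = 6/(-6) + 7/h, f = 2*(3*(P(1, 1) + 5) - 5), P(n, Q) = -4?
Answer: 561/70 ≈ 8.0143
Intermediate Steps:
f = -4 (f = 2*(3*(-4 + 5) - 5) = 2*(3*1 - 5) = 2*(3 - 5) = 2*(-2) = -4)
k(h) = -1 + 7/h (k(h) = 6*(-⅙) + 7/h = -1 + 7/h)
j = -1/140 ≈ -0.0071429
(j + f)*k(-7) = (-1/140 - 4)*((7 - 1*(-7))/(-7)) = -(-561)*(7 + 7)/980 = -(-561)*14/980 = -561/140*(-2) = 561/70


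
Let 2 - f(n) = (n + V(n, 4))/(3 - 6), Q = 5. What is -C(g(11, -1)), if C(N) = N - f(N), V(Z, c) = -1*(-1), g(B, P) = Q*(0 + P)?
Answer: 17/3 ≈ 5.6667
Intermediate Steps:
g(B, P) = 5*P (g(B, P) = 5*(0 + P) = 5*P)
V(Z, c) = 1
f(n) = 7/3 + n/3 (f(n) = 2 - (n + 1)/(3 - 6) = 2 - (1 + n)/(-3) = 2 - (1 + n)*(-1)/3 = 2 - (-1/3 - n/3) = 2 + (1/3 + n/3) = 7/3 + n/3)
C(N) = -7/3 + 2*N/3 (C(N) = N - (7/3 + N/3) = N + (-7/3 - N/3) = -7/3 + 2*N/3)
-C(g(11, -1)) = -(-7/3 + 2*(5*(-1))/3) = -(-7/3 + (2/3)*(-5)) = -(-7/3 - 10/3) = -1*(-17/3) = 17/3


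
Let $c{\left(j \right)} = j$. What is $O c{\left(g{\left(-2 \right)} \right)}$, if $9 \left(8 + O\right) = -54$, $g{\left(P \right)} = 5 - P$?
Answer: $-98$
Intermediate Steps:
$O = -14$ ($O = -8 + \frac{1}{9} \left(-54\right) = -8 - 6 = -14$)
$O c{\left(g{\left(-2 \right)} \right)} = - 14 \left(5 - -2\right) = - 14 \left(5 + 2\right) = \left(-14\right) 7 = -98$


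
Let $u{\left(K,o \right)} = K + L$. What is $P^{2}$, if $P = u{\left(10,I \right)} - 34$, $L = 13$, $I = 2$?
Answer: $121$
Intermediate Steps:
$u{\left(K,o \right)} = 13 + K$ ($u{\left(K,o \right)} = K + 13 = 13 + K$)
$P = -11$ ($P = \left(13 + 10\right) - 34 = 23 - 34 = -11$)
$P^{2} = \left(-11\right)^{2} = 121$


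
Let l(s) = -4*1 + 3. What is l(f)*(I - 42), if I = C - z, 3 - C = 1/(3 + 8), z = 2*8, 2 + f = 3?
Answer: 606/11 ≈ 55.091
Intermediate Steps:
f = 1 (f = -2 + 3 = 1)
z = 16
l(s) = -1 (l(s) = -4 + 3 = -1)
C = 32/11 (C = 3 - 1/(3 + 8) = 3 - 1/11 = 32/11 ≈ 2.9091)
I = -144/11 (I = 32/11 - 1*16 = 32/11 - 16 = -144/11 ≈ -13.091)
l(f)*(I - 42) = -(-144/11 - 42) = -1*(-606/11) = 606/11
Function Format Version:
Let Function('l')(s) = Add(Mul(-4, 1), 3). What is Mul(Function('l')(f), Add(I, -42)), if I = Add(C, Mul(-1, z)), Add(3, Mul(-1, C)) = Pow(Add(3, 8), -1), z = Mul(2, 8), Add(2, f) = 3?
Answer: Rational(606, 11) ≈ 55.091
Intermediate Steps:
f = 1 (f = Add(-2, 3) = 1)
z = 16
Function('l')(s) = -1 (Function('l')(s) = Add(-4, 3) = -1)
C = Rational(32, 11) (C = Add(3, Mul(-1, Pow(Add(3, 8), -1))) = Add(3, Mul(-1, Pow(11, -1))) = Add(3, Mul(-1, Rational(1, 11))) = Add(3, Rational(-1, 11)) = Rational(32, 11) ≈ 2.9091)
I = Rational(-144, 11) (I = Add(Rational(32, 11), Mul(-1, 16)) = Add(Rational(32, 11), -16) = Rational(-144, 11) ≈ -13.091)
Mul(Function('l')(f), Add(I, -42)) = Mul(-1, Add(Rational(-144, 11), -42)) = Mul(-1, Rational(-606, 11)) = Rational(606, 11)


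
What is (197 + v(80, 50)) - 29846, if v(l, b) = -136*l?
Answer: -40529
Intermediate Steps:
(197 + v(80, 50)) - 29846 = (197 - 136*80) - 29846 = (197 - 10880) - 29846 = -10683 - 29846 = -40529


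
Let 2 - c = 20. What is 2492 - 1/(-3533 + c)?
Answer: 8849093/3551 ≈ 2492.0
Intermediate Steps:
c = -18 (c = 2 - 1*20 = 2 - 20 = -18)
2492 - 1/(-3533 + c) = 2492 - 1/(-3533 - 18) = 2492 - 1/(-3551) = 2492 - 1*(-1/3551) = 2492 + 1/3551 = 8849093/3551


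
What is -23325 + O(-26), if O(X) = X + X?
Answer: -23377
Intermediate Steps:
O(X) = 2*X
-23325 + O(-26) = -23325 + 2*(-26) = -23325 - 52 = -23377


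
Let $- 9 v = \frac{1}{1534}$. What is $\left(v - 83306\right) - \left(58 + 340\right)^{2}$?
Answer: $- \frac{3337048261}{13806} \approx -2.4171 \cdot 10^{5}$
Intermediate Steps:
$v = - \frac{1}{13806}$ ($v = - \frac{1}{9 \cdot 1534} = \left(- \frac{1}{9}\right) \frac{1}{1534} = - \frac{1}{13806} \approx -7.2432 \cdot 10^{-5}$)
$\left(v - 83306\right) - \left(58 + 340\right)^{2} = \left(- \frac{1}{13806} - 83306\right) - \left(58 + 340\right)^{2} = - \frac{1150122637}{13806} - 398^{2} = - \frac{1150122637}{13806} - 158404 = - \frac{3337048261}{13806}$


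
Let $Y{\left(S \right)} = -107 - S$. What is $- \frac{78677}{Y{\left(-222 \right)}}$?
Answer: $- \frac{78677}{115} \approx -684.15$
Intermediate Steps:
$- \frac{78677}{Y{\left(-222 \right)}} = - \frac{78677}{-107 - -222} = - \frac{78677}{-107 + 222} = - \frac{78677}{115}$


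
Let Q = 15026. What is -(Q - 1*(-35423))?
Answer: -50449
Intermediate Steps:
-(Q - 1*(-35423)) = -(15026 - 1*(-35423)) = -(15026 + 35423) = -1*50449 = -50449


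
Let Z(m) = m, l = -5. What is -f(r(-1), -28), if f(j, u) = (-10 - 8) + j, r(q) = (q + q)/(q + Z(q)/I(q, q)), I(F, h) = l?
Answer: 31/2 ≈ 15.500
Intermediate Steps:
I(F, h) = -5
r(q) = 5/2 (r(q) = (q + q)/(q + q/(-5)) = (2*q)/(q + q*(-⅕)) = (2*q)/(q - q/5) = (2*q)/((4*q/5)) = (2*q)*(5/(4*q)) = 5/2)
f(j, u) = -18 + j
-f(r(-1), -28) = -(-18 + 5/2) = -1*(-31/2) = 31/2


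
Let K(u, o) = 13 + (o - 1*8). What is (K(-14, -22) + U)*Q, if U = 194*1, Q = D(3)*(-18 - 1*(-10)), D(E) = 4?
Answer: -5664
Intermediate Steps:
K(u, o) = 5 + o (K(u, o) = 13 + (o - 8) = 13 + (-8 + o) = 5 + o)
Q = -32 (Q = 4*(-18 - 1*(-10)) = 4*(-18 + 10) = 4*(-8) = -32)
U = 194
(K(-14, -22) + U)*Q = ((5 - 22) + 194)*(-32) = (-17 + 194)*(-32) = 177*(-32) = -5664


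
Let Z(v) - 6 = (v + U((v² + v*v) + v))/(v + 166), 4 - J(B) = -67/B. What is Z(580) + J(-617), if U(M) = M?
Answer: 210193079/230141 ≈ 913.32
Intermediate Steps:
J(B) = 4 + 67/B (J(B) = 4 - (-67)/B = 4 + 67/B)
Z(v) = 6 + (2*v + 2*v²)/(166 + v) (Z(v) = 6 + (v + ((v² + v*v) + v))/(v + 166) = 6 + (v + ((v² + v²) + v))/(166 + v) = 6 + (v + (2*v² + v))/(166 + v) = 6 + (v + (v + 2*v²))/(166 + v) = 6 + (2*v + 2*v²)/(166 + v))
Z(580) + J(-617) = 2*(498 + 580² + 4*580)/(166 + 580) + (4 + 67/(-617)) = 2*(498 + 336400 + 2320)/746 + (4 + 67*(-1/617)) = 2*(1/746)*339218 + (4 - 67/617) = 339218/373 + 2401/617 = 210193079/230141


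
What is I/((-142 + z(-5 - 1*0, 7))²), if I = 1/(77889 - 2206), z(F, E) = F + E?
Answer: 1/1483386800 ≈ 6.7413e-10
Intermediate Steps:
z(F, E) = E + F
I = 1/75683 ≈ 1.3213e-5
I/((-142 + z(-5 - 1*0, 7))²) = 1/(75683*((-142 + (7 + (-5 - 1*0)))²)) = 1/(75683*((-142 + (7 + (-5 + 0)))²)) = 1/(75683*((-142 + (7 - 5))²)) = 1/(75683*((-142 + 2)²)) = 1/(75683*((-140)²)) = (1/75683)/19600 = (1/75683)*(1/19600) = 1/1483386800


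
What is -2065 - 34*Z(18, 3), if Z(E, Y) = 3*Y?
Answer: -2371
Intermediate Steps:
-2065 - 34*Z(18, 3) = -2065 - 34*3*3 = -2065 - 34*9 = -2065 - 1*306 = -2065 - 306 = -2371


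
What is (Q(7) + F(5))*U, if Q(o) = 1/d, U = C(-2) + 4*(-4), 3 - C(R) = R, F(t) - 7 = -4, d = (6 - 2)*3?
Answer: -407/12 ≈ -33.917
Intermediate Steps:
d = 12 (d = 4*3 = 12)
F(t) = 3 (F(t) = 7 - 4 = 3)
C(R) = 3 - R
U = -11 (U = (3 - 1*(-2)) + 4*(-4) = (3 + 2) - 16 = 5 - 16 = -11)
Q(o) = 1/12
(Q(7) + F(5))*U = (1/12 + 3)*(-11) = (37/12)*(-11) = -407/12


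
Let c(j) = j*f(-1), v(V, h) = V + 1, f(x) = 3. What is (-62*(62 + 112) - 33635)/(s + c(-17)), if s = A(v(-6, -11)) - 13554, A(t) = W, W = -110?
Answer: 44423/13715 ≈ 3.2390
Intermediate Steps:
v(V, h) = 1 + V
c(j) = 3*j (c(j) = j*3 = 3*j)
A(t) = -110
s = -13664 (s = -110 - 13554 = -13664)
(-62*(62 + 112) - 33635)/(s + c(-17)) = (-62*(62 + 112) - 33635)/(-13664 + 3*(-17)) = (-62*174 - 33635)/(-13664 - 51) = (-10788 - 33635)/(-13715) = -44423*(-1/13715) = 44423/13715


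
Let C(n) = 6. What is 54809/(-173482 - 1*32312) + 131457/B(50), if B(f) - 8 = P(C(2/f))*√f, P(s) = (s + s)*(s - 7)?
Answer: -13550975743/91784124 - 1971855*√2/1784 ≈ -1710.8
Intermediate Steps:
P(s) = 2*s*(-7 + s) (P(s) = (2*s)*(-7 + s) = 2*s*(-7 + s))
B(f) = 8 - 12*√f (B(f) = 8 + (2*6*(-7 + 6))*√f = 8 + (2*6*(-1))*√f = 8 - 12*√f)
54809/(-173482 - 1*32312) + 131457/B(50) = 54809/(-173482 - 1*32312) + 131457/(8 - 60*√2) = 54809/(-173482 - 32312) + 131457/(8 - 60*√2) = 54809/(-205794) + 131457/(8 - 60*√2) = 54809*(-1/205794) + 131457/(8 - 60*√2) = -54809/205794 + 131457/(8 - 60*√2)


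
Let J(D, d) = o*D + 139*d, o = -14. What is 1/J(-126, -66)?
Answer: -1/7410 ≈ -0.00013495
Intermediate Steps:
J(D, d) = -14*D + 139*d
1/J(-126, -66) = 1/(-14*(-126) + 139*(-66)) = 1/(1764 - 9174) = 1/(-7410) = -1/7410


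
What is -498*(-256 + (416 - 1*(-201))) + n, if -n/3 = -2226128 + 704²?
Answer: 5011758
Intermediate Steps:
n = 5191536 (n = -3*(-2226128 + 704²) = -3*(-2226128 + 495616) = -3*(-1730512) = 5191536)
-498*(-256 + (416 - 1*(-201))) + n = -498*(-256 + (416 - 1*(-201))) + 5191536 = -498*(-256 + (416 + 201)) + 5191536 = -498*(-256 + 617) + 5191536 = -498*361 + 5191536 = -179778 + 5191536 = 5011758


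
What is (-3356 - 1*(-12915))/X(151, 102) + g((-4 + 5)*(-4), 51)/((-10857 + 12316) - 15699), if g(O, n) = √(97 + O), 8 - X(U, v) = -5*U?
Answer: 9559/763 - √93/14240 ≈ 12.527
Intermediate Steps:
X(U, v) = 8 + 5*U (X(U, v) = 8 - (-5)*U = 8 + 5*U)
(-3356 - 1*(-12915))/X(151, 102) + g((-4 + 5)*(-4), 51)/((-10857 + 12316) - 15699) = (-3356 - 1*(-12915))/(8 + 5*151) + √(97 + (-4 + 5)*(-4))/((-10857 + 12316) - 15699) = (-3356 + 12915)/(8 + 755) + √(97 + 1*(-4))/(1459 - 15699) = 9559/763 + √(97 - 4)/(-14240) = 9559*(1/763) + √93*(-1/14240) = 9559/763 - √93/14240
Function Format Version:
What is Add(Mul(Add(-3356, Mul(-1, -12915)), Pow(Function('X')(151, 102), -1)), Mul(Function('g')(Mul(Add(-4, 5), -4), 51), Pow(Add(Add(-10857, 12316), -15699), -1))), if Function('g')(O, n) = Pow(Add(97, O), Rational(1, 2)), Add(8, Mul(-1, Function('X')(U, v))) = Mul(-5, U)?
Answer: Add(Rational(9559, 763), Mul(Rational(-1, 14240), Pow(93, Rational(1, 2)))) ≈ 12.527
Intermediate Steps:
Function('X')(U, v) = Add(8, Mul(5, U)) (Function('X')(U, v) = Add(8, Mul(-1, Mul(-5, U))) = Add(8, Mul(5, U)))
Add(Mul(Add(-3356, Mul(-1, -12915)), Pow(Function('X')(151, 102), -1)), Mul(Function('g')(Mul(Add(-4, 5), -4), 51), Pow(Add(Add(-10857, 12316), -15699), -1))) = Add(Mul(Add(-3356, Mul(-1, -12915)), Pow(Add(8, Mul(5, 151)), -1)), Mul(Pow(Add(97, Mul(Add(-4, 5), -4)), Rational(1, 2)), Pow(Add(Add(-10857, 12316), -15699), -1))) = Add(Mul(Add(-3356, 12915), Pow(Add(8, 755), -1)), Mul(Pow(Add(97, Mul(1, -4)), Rational(1, 2)), Pow(Add(1459, -15699), -1))) = Add(Mul(9559, Pow(763, -1)), Mul(Pow(Add(97, -4), Rational(1, 2)), Pow(-14240, -1))) = Add(Mul(9559, Rational(1, 763)), Mul(Pow(93, Rational(1, 2)), Rational(-1, 14240))) = Add(Rational(9559, 763), Mul(Rational(-1, 14240), Pow(93, Rational(1, 2))))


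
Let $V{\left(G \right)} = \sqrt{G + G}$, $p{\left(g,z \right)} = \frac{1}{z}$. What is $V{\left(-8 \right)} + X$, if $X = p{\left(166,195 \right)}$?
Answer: $\frac{1}{195} + 4 i \approx 0.0051282 + 4.0 i$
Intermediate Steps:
$V{\left(G \right)} = \sqrt{2} \sqrt{G}$ ($V{\left(G \right)} = \sqrt{2 G} = \sqrt{2} \sqrt{G}$)
$X = \frac{1}{195} \approx 0.0051282$
$V{\left(-8 \right)} + X = \sqrt{2} \sqrt{-8} + \frac{1}{195} = \sqrt{2} \cdot 2 i \sqrt{2} + \frac{1}{195} = 4 i + \frac{1}{195} = \frac{1}{195} + 4 i$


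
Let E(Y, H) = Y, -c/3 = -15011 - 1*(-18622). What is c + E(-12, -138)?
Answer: -10845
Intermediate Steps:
c = -10833 (c = -3*(-15011 - 1*(-18622)) = -3*(-15011 + 18622) = -3*3611 = -10833)
c + E(-12, -138) = -10833 - 12 = -10845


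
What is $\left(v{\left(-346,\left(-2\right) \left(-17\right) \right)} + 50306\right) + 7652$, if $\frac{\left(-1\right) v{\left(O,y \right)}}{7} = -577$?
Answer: $61997$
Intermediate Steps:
$v{\left(O,y \right)} = 4039$ ($v{\left(O,y \right)} = \left(-7\right) \left(-577\right) = 4039$)
$\left(v{\left(-346,\left(-2\right) \left(-17\right) \right)} + 50306\right) + 7652 = \left(4039 + 50306\right) + 7652 = 54345 + 7652 = 61997$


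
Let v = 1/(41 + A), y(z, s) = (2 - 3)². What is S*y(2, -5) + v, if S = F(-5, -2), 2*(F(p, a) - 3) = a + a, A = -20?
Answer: 22/21 ≈ 1.0476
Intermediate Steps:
y(z, s) = 1 (y(z, s) = (-1)² = 1)
F(p, a) = 3 + a (F(p, a) = 3 + (a + a)/2 = 3 + (2*a)/2 = 3 + a)
S = 1 (S = 3 - 2 = 1)
v = 1/21 (v = 1/(41 - 20) = 1/21 ≈ 0.047619)
S*y(2, -5) + v = 1*1 + 1/21 = 1 + 1/21 = 22/21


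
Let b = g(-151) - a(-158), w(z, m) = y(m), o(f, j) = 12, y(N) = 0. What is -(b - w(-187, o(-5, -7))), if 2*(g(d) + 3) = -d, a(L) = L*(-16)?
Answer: 4911/2 ≈ 2455.5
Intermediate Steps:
a(L) = -16*L
g(d) = -3 - d/2 (g(d) = -3 + (-d)/2 = -3 - d/2)
w(z, m) = 0
b = -4911/2 (b = (-3 - ½*(-151)) - (-16)*(-158) = (-3 + 151/2) - 1*2528 = 145/2 - 2528 = -4911/2 ≈ -2455.5)
-(b - w(-187, o(-5, -7))) = -(-4911/2 - 1*0) = -(-4911/2 + 0) = -1*(-4911/2) = 4911/2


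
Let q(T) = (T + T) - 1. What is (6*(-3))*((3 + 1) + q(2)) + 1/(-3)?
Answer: -379/3 ≈ -126.33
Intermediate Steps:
q(T) = -1 + 2*T (q(T) = 2*T - 1 = -1 + 2*T)
(6*(-3))*((3 + 1) + q(2)) + 1/(-3) = (6*(-3))*((3 + 1) + (-1 + 2*2)) + 1/(-3) = -18*(4 + (-1 + 4)) - ⅓ = -18*(4 + 3) - ⅓ = -18*7 - ⅓ = -126 - ⅓ = -379/3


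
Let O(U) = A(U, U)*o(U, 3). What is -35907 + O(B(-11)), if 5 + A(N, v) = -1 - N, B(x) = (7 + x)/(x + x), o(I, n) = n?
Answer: -395181/11 ≈ -35926.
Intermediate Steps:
B(x) = (7 + x)/(2*x) (B(x) = (7 + x)/((2*x)) = (7 + x)*(1/(2*x)) = (7 + x)/(2*x))
A(N, v) = -6 - N (A(N, v) = -5 + (-1 - N) = -6 - N)
O(U) = -18 - 3*U (O(U) = (-6 - U)*3 = -18 - 3*U)
-35907 + O(B(-11)) = -35907 + (-18 - 3*(7 - 11)/(2*(-11))) = -35907 + (-18 - 3*(-1)*(-4)/(2*11)) = -35907 + (-18 - 3*2/11) = -35907 + (-18 - 6/11) = -35907 - 204/11 = -395181/11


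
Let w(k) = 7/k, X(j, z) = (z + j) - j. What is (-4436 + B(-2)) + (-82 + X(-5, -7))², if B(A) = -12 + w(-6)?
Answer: 20831/6 ≈ 3471.8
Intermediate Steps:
X(j, z) = z (X(j, z) = (j + z) - j = z)
B(A) = -79/6 (B(A) = -12 + 7/(-6) = -12 + 7*(-⅙) = -12 - 7/6 = -79/6)
(-4436 + B(-2)) + (-82 + X(-5, -7))² = (-4436 - 79/6) + (-82 - 7)² = -26695/6 + (-89)² = -26695/6 + 7921 = 20831/6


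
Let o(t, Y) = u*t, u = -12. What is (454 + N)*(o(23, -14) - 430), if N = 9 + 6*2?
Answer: -335350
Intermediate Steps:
N = 21 (N = 9 + 12 = 21)
o(t, Y) = -12*t
(454 + N)*(o(23, -14) - 430) = (454 + 21)*(-12*23 - 430) = 475*(-276 - 430) = 475*(-706) = -335350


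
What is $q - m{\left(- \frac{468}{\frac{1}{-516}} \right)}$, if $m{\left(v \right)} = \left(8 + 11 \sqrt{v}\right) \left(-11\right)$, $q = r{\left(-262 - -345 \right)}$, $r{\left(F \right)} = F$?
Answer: $171 + 1452 \sqrt{1677} \approx 59632.0$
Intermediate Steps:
$q = 83$ ($q = -262 - -345 = -262 + 345 = 83$)
$m{\left(v \right)} = -88 - 121 \sqrt{v}$
$q - m{\left(- \frac{468}{\frac{1}{-516}} \right)} = 83 - \left(-88 - 121 \sqrt{- \frac{468}{\frac{1}{-516}}}\right) = 83 - \left(-88 - 121 \sqrt{- \frac{468}{- \frac{1}{516}}}\right) = 83 - \left(-88 - 121 \sqrt{\left(-468\right) \left(-516\right)}\right) = 83 - \left(-88 - 121 \sqrt{241488}\right) = 83 - \left(-88 - 121 \cdot 12 \sqrt{1677}\right) = 83 - \left(-88 - 1452 \sqrt{1677}\right) = 83 + \left(88 + 1452 \sqrt{1677}\right) = 171 + 1452 \sqrt{1677}$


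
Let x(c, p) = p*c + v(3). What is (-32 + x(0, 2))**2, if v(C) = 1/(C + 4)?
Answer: 49729/49 ≈ 1014.9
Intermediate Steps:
v(C) = 1/(4 + C)
x(c, p) = 1/7 + c*p (x(c, p) = p*c + 1/(4 + 3) = c*p + 1/7 = 1/7 + c*p)
(-32 + x(0, 2))**2 = (-32 + (1/7 + 0*2))**2 = (-32 + (1/7 + 0))**2 = (-32 + 1/7)**2 = (-223/7)**2 = 49729/49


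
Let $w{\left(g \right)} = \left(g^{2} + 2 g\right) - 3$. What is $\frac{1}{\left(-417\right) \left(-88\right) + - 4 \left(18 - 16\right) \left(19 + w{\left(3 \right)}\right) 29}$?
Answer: $\frac{1}{29504} \approx 3.3894 \cdot 10^{-5}$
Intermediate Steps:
$w{\left(g \right)} = -3 + g^{2} + 2 g$
$\frac{1}{\left(-417\right) \left(-88\right) + - 4 \left(18 - 16\right) \left(19 + w{\left(3 \right)}\right) 29} = \frac{1}{\left(-417\right) \left(-88\right) + - 4 \left(18 - 16\right) \left(19 + \left(-3 + 3^{2} + 2 \cdot 3\right)\right) 29} = \frac{1}{36696 + - 4 \cdot 2 \left(19 + \left(-3 + 9 + 6\right)\right) 29} = \frac{1}{36696 + - 4 \cdot 2 \left(19 + 12\right) 29} = \frac{1}{36696 + - 4 \cdot 2 \cdot 31 \cdot 29} = \frac{1}{36696 + \left(-4\right) 62 \cdot 29} = \frac{1}{36696 - 7192} = \frac{1}{29504}$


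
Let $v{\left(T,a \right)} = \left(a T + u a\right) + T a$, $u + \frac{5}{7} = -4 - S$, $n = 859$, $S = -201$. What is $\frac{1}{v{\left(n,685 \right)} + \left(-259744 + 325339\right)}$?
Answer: $\frac{7}{9638165} \approx 7.2628 \cdot 10^{-7}$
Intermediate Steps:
$u = \frac{1374}{7}$ ($u = - \frac{5}{7} - -197 = - \frac{5}{7} + \left(-4 + 201\right) = - \frac{5}{7} + 197 = \frac{1374}{7} \approx 196.29$)
$v{\left(T,a \right)} = \frac{1374 a}{7} + 2 T a$ ($v{\left(T,a \right)} = \left(a T + \frac{1374 a}{7}\right) + T a = \left(T a + \frac{1374 a}{7}\right) + T a = \left(\frac{1374 a}{7} + T a\right) + T a = \frac{1374 a}{7} + 2 T a$)
$\frac{1}{v{\left(n,685 \right)} + \left(-259744 + 325339\right)} = \frac{1}{\frac{2}{7} \cdot 685 \left(687 + 7 \cdot 859\right) + \left(-259744 + 325339\right)} = \frac{1}{\frac{2}{7} \cdot 685 \left(687 + 6013\right) + 65595} = \frac{1}{\frac{2}{7} \cdot 685 \cdot 6700 + 65595} = \frac{1}{\frac{9179000}{7} + 65595} = \frac{1}{\frac{9638165}{7}} = \frac{7}{9638165}$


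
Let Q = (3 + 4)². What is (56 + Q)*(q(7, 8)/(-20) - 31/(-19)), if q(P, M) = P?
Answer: 10227/76 ≈ 134.57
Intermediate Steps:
Q = 49 (Q = 7² = 49)
(56 + Q)*(q(7, 8)/(-20) - 31/(-19)) = (56 + 49)*(7/(-20) - 31/(-19)) = 105*(7*(-1/20) - 31*(-1/19)) = 105*(-7/20 + 31/19) = 105*(487/380) = 10227/76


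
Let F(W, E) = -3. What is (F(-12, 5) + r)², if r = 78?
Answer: 5625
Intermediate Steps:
(F(-12, 5) + r)² = (-3 + 78)² = 75² = 5625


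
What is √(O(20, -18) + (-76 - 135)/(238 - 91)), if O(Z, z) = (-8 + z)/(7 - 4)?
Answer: 3*I*√55/7 ≈ 3.1784*I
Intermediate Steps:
O(Z, z) = -8/3 + z/3 (O(Z, z) = (-8 + z)/3 = (-8 + z)*(⅓) = -8/3 + z/3)
√(O(20, -18) + (-76 - 135)/(238 - 91)) = √((-8/3 + (⅓)*(-18)) + (-76 - 135)/(238 - 91)) = √((-8/3 - 6) - 211/147) = √(-26/3 - 211*1/147) = √(-26/3 - 211/147) = √(-495/49) = 3*I*√55/7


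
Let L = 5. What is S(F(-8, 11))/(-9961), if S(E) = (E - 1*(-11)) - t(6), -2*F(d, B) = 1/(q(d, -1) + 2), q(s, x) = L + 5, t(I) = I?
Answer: -17/34152 ≈ -0.00049777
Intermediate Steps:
q(s, x) = 10 (q(s, x) = 5 + 5 = 10)
F(d, B) = -1/24 (F(d, B) = -1/(2*(10 + 2)) = -½/12 = -½*1/12 = -1/24)
S(E) = 5 + E (S(E) = (E - 1*(-11)) - 1*6 = (E + 11) - 6 = (11 + E) - 6 = 5 + E)
S(F(-8, 11))/(-9961) = (5 - 1/24)/(-9961) = (119/24)*(-1/9961) = -17/34152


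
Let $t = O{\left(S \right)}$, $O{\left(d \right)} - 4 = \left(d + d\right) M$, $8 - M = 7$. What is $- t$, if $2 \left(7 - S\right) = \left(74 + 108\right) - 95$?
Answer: $69$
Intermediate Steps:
$M = 1$ ($M = 8 - 7 = 1$)
$S = - \frac{73}{2}$ ($S = 7 - \frac{\left(74 + 108\right) - 95}{2} = 7 - \frac{182 - 95}{2} = 7 - \frac{87}{2} = - \frac{73}{2} \approx -36.5$)
$O{\left(d \right)} = 4 + 2 d$ ($O{\left(d \right)} = 4 + \left(d + d\right) 1 = 4 + 2 d 1 = 4 + 2 d$)
$t = -69$ ($t = 4 + 2 \left(- \frac{73}{2}\right) = 4 - 73 = -69$)
$- t = \left(-1\right) \left(-69\right) = 69$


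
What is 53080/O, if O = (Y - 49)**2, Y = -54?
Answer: 53080/10609 ≈ 5.0033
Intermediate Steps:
O = 10609 (O = (-54 - 49)**2 = (-103)**2 = 10609)
53080/O = 53080/10609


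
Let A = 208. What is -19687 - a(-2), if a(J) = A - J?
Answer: -19897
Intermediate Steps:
a(J) = 208 - J
-19687 - a(-2) = -19687 - (208 - 1*(-2)) = -19687 - (208 + 2) = -19687 - 1*210 = -19687 - 210 = -19897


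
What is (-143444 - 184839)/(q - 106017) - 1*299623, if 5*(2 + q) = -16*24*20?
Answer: -32225623482/107555 ≈ -2.9962e+5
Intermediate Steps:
q = -1538 (q = -2 + (-16*24*20)/5 = -2 + (-384*20)/5 = -2 + (⅕)*(-7680) = -2 - 1536 = -1538)
(-143444 - 184839)/(q - 106017) - 1*299623 = (-143444 - 184839)/(-1538 - 106017) - 1*299623 = -328283/(-107555) - 299623 = -328283*(-1/107555) - 299623 = 328283/107555 - 299623 = -32225623482/107555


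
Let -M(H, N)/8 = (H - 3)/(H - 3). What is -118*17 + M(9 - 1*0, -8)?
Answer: -2014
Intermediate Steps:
M(H, N) = -8 (M(H, N) = -8*(H - 3)/(H - 3) = -8*(-3 + H)/(-3 + H) = -8*1 = -8)
-118*17 + M(9 - 1*0, -8) = -118*17 - 8 = -2006 - 8 = -2014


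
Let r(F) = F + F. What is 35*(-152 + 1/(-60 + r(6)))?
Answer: -255395/48 ≈ -5320.7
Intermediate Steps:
r(F) = 2*F
35*(-152 + 1/(-60 + r(6))) = 35*(-152 + 1/(-60 + 2*6)) = 35*(-152 + 1/(-60 + 12)) = 35*(-152 + 1/(-48)) = 35*(-152 - 1/48) = 35*(-7297/48) = -255395/48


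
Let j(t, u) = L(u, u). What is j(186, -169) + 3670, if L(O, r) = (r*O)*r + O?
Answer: -4823308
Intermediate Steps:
L(O, r) = O + O*r² (L(O, r) = (O*r)*r + O = O*r² + O = O + O*r²)
j(t, u) = u*(1 + u²)
j(186, -169) + 3670 = (-169 + (-169)³) + 3670 = (-169 - 4826809) + 3670 = -4826978 + 3670 = -4823308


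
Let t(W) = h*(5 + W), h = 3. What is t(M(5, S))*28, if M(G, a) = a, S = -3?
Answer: 168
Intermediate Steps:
t(W) = 15 + 3*W (t(W) = 3*(5 + W) = 15 + 3*W)
t(M(5, S))*28 = (15 + 3*(-3))*28 = (15 - 9)*28 = 6*28 = 168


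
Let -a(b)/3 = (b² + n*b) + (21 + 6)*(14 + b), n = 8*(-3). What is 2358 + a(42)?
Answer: -4446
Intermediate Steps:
n = -24
a(b) = -1134 - 9*b - 3*b² (a(b) = -3*((b² - 24*b) + (21 + 6)*(14 + b)) = -3*((b² - 24*b) + 27*(14 + b)) = -3*((b² - 24*b) + (378 + 27*b)) = -3*(378 + b² + 3*b) = -1134 - 9*b - 3*b²)
2358 + a(42) = 2358 + (-1134 - 9*42 - 3*42²) = 2358 + (-1134 - 378 - 3*1764) = 2358 + (-1134 - 378 - 5292) = 2358 - 6804 = -4446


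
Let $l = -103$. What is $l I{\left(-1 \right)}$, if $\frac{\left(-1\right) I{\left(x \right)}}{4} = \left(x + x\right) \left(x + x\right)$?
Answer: $1648$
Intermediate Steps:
$I{\left(x \right)} = - 16 x^{2}$ ($I{\left(x \right)} = - 4 \left(x + x\right) \left(x + x\right) = - 4 \cdot 2 x 2 x = - 4 \cdot 4 x^{2} = - 16 x^{2}$)
$l I{\left(-1 \right)} = - 103 \left(- 16 \left(-1\right)^{2}\right) = - 103 \left(\left(-16\right) 1\right) = \left(-103\right) \left(-16\right) = 1648$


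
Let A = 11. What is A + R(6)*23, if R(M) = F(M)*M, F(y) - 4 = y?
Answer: 1391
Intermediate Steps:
F(y) = 4 + y
R(M) = M*(4 + M) (R(M) = (4 + M)*M = M*(4 + M))
A + R(6)*23 = 11 + (6*(4 + 6))*23 = 11 + (6*10)*23 = 11 + 60*23 = 11 + 1380 = 1391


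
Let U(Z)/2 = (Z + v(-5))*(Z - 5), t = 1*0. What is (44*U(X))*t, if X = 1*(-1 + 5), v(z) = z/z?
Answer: 0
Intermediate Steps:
t = 0
v(z) = 1
X = 4 (X = 1*4 = 4)
U(Z) = 2*(1 + Z)*(-5 + Z) (U(Z) = 2*((Z + 1)*(Z - 5)) = 2*((1 + Z)*(-5 + Z)) = 2*(1 + Z)*(-5 + Z))
(44*U(X))*t = (44*(-10 - 8*4 + 2*4²))*0 = (44*(-10 - 32 + 2*16))*0 = (44*(-10 - 32 + 32))*0 = (44*(-10))*0 = -440*0 = 0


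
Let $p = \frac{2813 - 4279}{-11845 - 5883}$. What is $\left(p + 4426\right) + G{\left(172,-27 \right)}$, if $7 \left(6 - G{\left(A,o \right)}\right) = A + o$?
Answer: $\frac{273716587}{62048} \approx 4411.4$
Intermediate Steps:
$G{\left(A,o \right)} = 6 - \frac{A}{7} - \frac{o}{7}$ ($G{\left(A,o \right)} = 6 - \frac{A + o}{7} = 6 - \left(\frac{A}{7} + \frac{o}{7}\right) = 6 - \frac{A}{7} - \frac{o}{7}$)
$p = \frac{733}{8864}$ ($p = - \frac{1466}{-17728} = \left(-1466\right) \left(- \frac{1}{17728}\right) = \frac{733}{8864} \approx 0.082694$)
$\left(p + 4426\right) + G{\left(172,-27 \right)} = \left(\frac{733}{8864} + 4426\right) - \frac{103}{7} = \frac{39232797}{8864} + \left(6 - \frac{172}{7} + \frac{27}{7}\right) = \frac{39232797}{8864} - \frac{103}{7} = \frac{273716587}{62048}$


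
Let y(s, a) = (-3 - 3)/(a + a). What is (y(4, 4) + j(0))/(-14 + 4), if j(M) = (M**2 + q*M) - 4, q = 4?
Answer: 19/40 ≈ 0.47500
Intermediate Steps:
y(s, a) = -3/a (y(s, a) = -6*1/(2*a) = -3/a)
j(M) = -4 + M**2 + 4*M (j(M) = (M**2 + 4*M) - 4 = -4 + M**2 + 4*M)
(y(4, 4) + j(0))/(-14 + 4) = (-3/4 + (-4 + 0**2 + 4*0))/(-14 + 4) = (-3*1/4 + (-4 + 0 + 0))/(-10) = -(-3/4 - 4)/10 = -1/10*(-19/4) = 19/40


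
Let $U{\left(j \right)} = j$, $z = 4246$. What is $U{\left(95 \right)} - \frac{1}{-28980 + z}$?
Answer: $\frac{2349731}{24734} \approx 95.0$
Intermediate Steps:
$U{\left(95 \right)} - \frac{1}{-28980 + z} = 95 - \frac{1}{-28980 + 4246} = 95 - \frac{1}{-24734} = 95 - - \frac{1}{24734} = 95 + \frac{1}{24734} = \frac{2349731}{24734}$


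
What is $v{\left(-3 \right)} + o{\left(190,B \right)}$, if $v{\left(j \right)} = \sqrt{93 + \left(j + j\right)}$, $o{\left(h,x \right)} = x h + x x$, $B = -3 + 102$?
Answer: $28611 + \sqrt{87} \approx 28620.0$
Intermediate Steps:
$B = 99$
$o{\left(h,x \right)} = x^{2} + h x$ ($o{\left(h,x \right)} = h x + x^{2} = x^{2} + h x$)
$v{\left(j \right)} = \sqrt{93 + 2 j}$
$v{\left(-3 \right)} + o{\left(190,B \right)} = \sqrt{93 + 2 \left(-3\right)} + 99 \left(190 + 99\right) = \sqrt{93 - 6} + 99 \cdot 289 = \sqrt{87} + 28611 = 28611 + \sqrt{87}$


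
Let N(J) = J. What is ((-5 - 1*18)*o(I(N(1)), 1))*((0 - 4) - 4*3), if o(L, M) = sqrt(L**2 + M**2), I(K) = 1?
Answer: 368*sqrt(2) ≈ 520.43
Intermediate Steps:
((-5 - 1*18)*o(I(N(1)), 1))*((0 - 4) - 4*3) = ((-5 - 1*18)*sqrt(1**2 + 1**2))*((0 - 4) - 4*3) = ((-5 - 18)*sqrt(1 + 1))*(-4 - 12) = -23*sqrt(2)*(-16) = 368*sqrt(2)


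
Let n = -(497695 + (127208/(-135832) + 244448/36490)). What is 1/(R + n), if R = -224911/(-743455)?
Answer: -9212354760361/4584993202004133447 ≈ -2.0092e-6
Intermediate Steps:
R = 224911/743455 (R = -224911*(-1/743455) = 224911/743455 ≈ 0.30252)
n = -154178665451776/309781855 (n = -(497695 + (127208*(-1/135832) + 244448*(1/36490))) = -(497695 + (-15901/16979 + 122224/18245)) = -(497695 + 1785127551/309781855) = -1*154178665451776/309781855 = -154178665451776/309781855 ≈ -4.9770e+5)
1/(R + n) = 1/(224911/743455 - 154178665451776/309781855) = 1/(-4584993202004133447/9212354760361) = -9212354760361/4584993202004133447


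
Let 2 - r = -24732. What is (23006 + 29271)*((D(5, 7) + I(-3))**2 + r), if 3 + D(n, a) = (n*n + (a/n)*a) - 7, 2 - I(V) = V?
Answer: 33486084627/25 ≈ 1.3394e+9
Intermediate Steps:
I(V) = 2 - V
D(n, a) = -10 + n**2 + a**2/n (D(n, a) = -3 + ((n*n + (a/n)*a) - 7) = -3 + ((n**2 + a**2/n) - 7) = -3 + (-7 + n**2 + a**2/n) = -10 + n**2 + a**2/n)
r = 24734 (r = 2 - 1*(-24732) = 2 + 24732 = 24734)
(23006 + 29271)*((D(5, 7) + I(-3))**2 + r) = (23006 + 29271)*(((-10 + 5**2 + 7**2/5) + (2 - 1*(-3)))**2 + 24734) = 52277*(((-10 + 25 + 49*(1/5)) + (2 + 3))**2 + 24734) = 52277*(((-10 + 25 + 49/5) + 5)**2 + 24734) = 52277*((124/5 + 5)**2 + 24734) = 52277*((149/5)**2 + 24734) = 52277*(22201/25 + 24734) = 52277*(640551/25) = 33486084627/25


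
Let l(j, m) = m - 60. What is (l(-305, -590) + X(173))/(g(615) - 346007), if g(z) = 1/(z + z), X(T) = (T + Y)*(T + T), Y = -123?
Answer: -20479500/425588609 ≈ -0.048120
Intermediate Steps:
l(j, m) = -60 + m
X(T) = 2*T*(-123 + T) (X(T) = (T - 123)*(T + T) = (-123 + T)*(2*T) = 2*T*(-123 + T))
g(z) = 1/(2*z)
(l(-305, -590) + X(173))/(g(615) - 346007) = ((-60 - 590) + 2*173*(-123 + 173))/((½)/615 - 346007) = (-650 + 2*173*50)/((½)*(1/615) - 346007) = (-650 + 17300)/(1/1230 - 346007) = 16650/(-425588609/1230) = 16650*(-1230/425588609) = -20479500/425588609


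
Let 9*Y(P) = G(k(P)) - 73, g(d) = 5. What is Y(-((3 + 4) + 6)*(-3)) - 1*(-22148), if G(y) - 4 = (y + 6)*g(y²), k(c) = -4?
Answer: 199273/9 ≈ 22141.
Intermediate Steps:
G(y) = 34 + 5*y (G(y) = 4 + (y + 6)*5 = 4 + (6 + y)*5 = 4 + (30 + 5*y) = 34 + 5*y)
Y(P) = -59/9 (Y(P) = ((34 + 5*(-4)) - 73)/9 = ((34 - 20) - 73)/9 = (14 - 73)/9 = (⅑)*(-59) = -59/9)
Y(-((3 + 4) + 6)*(-3)) - 1*(-22148) = -59/9 - 1*(-22148) = -59/9 + 22148 = 199273/9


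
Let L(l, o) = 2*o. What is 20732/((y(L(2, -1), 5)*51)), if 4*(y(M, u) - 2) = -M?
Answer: 41464/255 ≈ 162.60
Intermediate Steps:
y(M, u) = 2 - M/4 (y(M, u) = 2 + (-M)/4 = 2 - M/4)
20732/((y(L(2, -1), 5)*51)) = 20732/(((2 - (-1)/2)*51)) = 20732/(((2 - ¼*(-2))*51)) = 20732/(((2 + ½)*51)) = 20732/(((5/2)*51)) = 20732/(255/2) = 20732*(2/255) = 41464/255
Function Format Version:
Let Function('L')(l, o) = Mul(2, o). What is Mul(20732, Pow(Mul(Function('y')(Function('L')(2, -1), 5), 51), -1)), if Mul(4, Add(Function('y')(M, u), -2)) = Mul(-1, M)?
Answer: Rational(41464, 255) ≈ 162.60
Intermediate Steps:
Function('y')(M, u) = Add(2, Mul(Rational(-1, 4), M)) (Function('y')(M, u) = Add(2, Mul(Rational(1, 4), Mul(-1, M))) = Add(2, Mul(Rational(-1, 4), M)))
Mul(20732, Pow(Mul(Function('y')(Function('L')(2, -1), 5), 51), -1)) = Mul(20732, Pow(Mul(Add(2, Mul(Rational(-1, 4), Mul(2, -1))), 51), -1)) = Mul(20732, Pow(Mul(Add(2, Mul(Rational(-1, 4), -2)), 51), -1)) = Mul(20732, Pow(Mul(Add(2, Rational(1, 2)), 51), -1)) = Mul(20732, Pow(Mul(Rational(5, 2), 51), -1)) = Mul(20732, Pow(Rational(255, 2), -1)) = Mul(20732, Rational(2, 255)) = Rational(41464, 255)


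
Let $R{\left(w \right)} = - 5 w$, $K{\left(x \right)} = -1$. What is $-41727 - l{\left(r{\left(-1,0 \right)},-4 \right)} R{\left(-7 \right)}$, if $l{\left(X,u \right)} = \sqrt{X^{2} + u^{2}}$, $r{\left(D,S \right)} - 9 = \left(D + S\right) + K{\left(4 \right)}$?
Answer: $-41727 - 35 \sqrt{65} \approx -42009.0$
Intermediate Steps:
$r{\left(D,S \right)} = 8 + D + S$ ($r{\left(D,S \right)} = 9 - \left(1 - D - S\right) = 9 + \left(-1 + D + S\right) = 8 + D + S$)
$-41727 - l{\left(r{\left(-1,0 \right)},-4 \right)} R{\left(-7 \right)} = -41727 - \sqrt{\left(8 - 1 + 0\right)^{2} + \left(-4\right)^{2}} \left(\left(-5\right) \left(-7\right)\right) = -41727 - \sqrt{7^{2} + 16} \cdot 35 = -41727 - \sqrt{49 + 16} \cdot 35 = -41727 - \sqrt{65} \cdot 35 = -41727 - 35 \sqrt{65}$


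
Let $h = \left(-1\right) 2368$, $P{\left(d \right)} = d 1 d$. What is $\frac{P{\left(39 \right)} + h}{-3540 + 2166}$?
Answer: $\frac{847}{1374} \approx 0.61645$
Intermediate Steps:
$P{\left(d \right)} = d^{2}$ ($P{\left(d \right)} = d d = d^{2}$)
$h = -2368$
$\frac{P{\left(39 \right)} + h}{-3540 + 2166} = \frac{39^{2} - 2368}{-3540 + 2166} = \frac{1521 - 2368}{-1374} = \left(-847\right) \left(- \frac{1}{1374}\right) = \frac{847}{1374}$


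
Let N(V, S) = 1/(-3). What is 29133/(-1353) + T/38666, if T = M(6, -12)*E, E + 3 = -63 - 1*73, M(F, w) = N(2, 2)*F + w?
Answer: -187303940/8719183 ≈ -21.482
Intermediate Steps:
N(V, S) = -1/3
M(F, w) = w - F/3 (M(F, w) = -F/3 + w = w - F/3)
E = -139 (E = -3 + (-63 - 1*73) = -3 + (-63 - 73) = -3 - 136 = -139)
T = 1946 (T = (-12 - 1/3*6)*(-139) = (-12 - 2)*(-139) = -14*(-139) = 1946)
29133/(-1353) + T/38666 = 29133/(-1353) + 1946/38666 = 29133*(-1/1353) + 1946*(1/38666) = -9711/451 + 973/19333 = -187303940/8719183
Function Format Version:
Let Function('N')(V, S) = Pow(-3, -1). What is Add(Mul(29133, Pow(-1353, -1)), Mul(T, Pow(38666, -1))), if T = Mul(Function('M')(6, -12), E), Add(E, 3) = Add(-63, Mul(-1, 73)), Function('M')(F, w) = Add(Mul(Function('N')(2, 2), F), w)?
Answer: Rational(-187303940, 8719183) ≈ -21.482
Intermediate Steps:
Function('N')(V, S) = Rational(-1, 3)
Function('M')(F, w) = Add(w, Mul(Rational(-1, 3), F)) (Function('M')(F, w) = Add(Mul(Rational(-1, 3), F), w) = Add(w, Mul(Rational(-1, 3), F)))
E = -139 (E = Add(-3, Add(-63, Mul(-1, 73))) = Add(-3, Add(-63, -73)) = Add(-3, -136) = -139)
T = 1946 (T = Mul(Add(-12, Mul(Rational(-1, 3), 6)), -139) = Mul(Add(-12, -2), -139) = Mul(-14, -139) = 1946)
Add(Mul(29133, Pow(-1353, -1)), Mul(T, Pow(38666, -1))) = Add(Mul(29133, Pow(-1353, -1)), Mul(1946, Pow(38666, -1))) = Add(Mul(29133, Rational(-1, 1353)), Mul(1946, Rational(1, 38666))) = Add(Rational(-9711, 451), Rational(973, 19333)) = Rational(-187303940, 8719183)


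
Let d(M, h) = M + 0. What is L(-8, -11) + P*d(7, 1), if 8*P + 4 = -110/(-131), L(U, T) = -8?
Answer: -5641/524 ≈ -10.765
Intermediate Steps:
d(M, h) = M
P = -207/524 (P = -½ + (-110/(-131))/8 = -½ + (-110*(-1/131))/8 = -½ + (⅛)*(110/131) = -½ + 55/524 = -207/524 ≈ -0.39504)
L(-8, -11) + P*d(7, 1) = -8 - 207/524*7 = -8 - 1449/524 = -5641/524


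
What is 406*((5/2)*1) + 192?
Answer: 1207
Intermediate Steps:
406*((5/2)*1) + 192 = 406*(5/2) + 192 = 1015 + 192 = 1207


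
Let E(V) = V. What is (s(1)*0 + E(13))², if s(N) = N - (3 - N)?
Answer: 169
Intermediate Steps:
s(N) = -3 + 2*N (s(N) = N + (-3 + N) = -3 + 2*N)
(s(1)*0 + E(13))² = ((-3 + 2*1)*0 + 13)² = ((-3 + 2)*0 + 13)² = (-1*0 + 13)² = (0 + 13)² = 13² = 169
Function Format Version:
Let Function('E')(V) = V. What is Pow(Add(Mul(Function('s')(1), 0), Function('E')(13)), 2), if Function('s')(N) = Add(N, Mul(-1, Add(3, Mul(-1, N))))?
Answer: 169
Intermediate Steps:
Function('s')(N) = Add(-3, Mul(2, N)) (Function('s')(N) = Add(N, Add(-3, N)) = Add(-3, Mul(2, N)))
Pow(Add(Mul(Function('s')(1), 0), Function('E')(13)), 2) = Pow(Add(Mul(Add(-3, Mul(2, 1)), 0), 13), 2) = Pow(Add(Mul(Add(-3, 2), 0), 13), 2) = Pow(Add(Mul(-1, 0), 13), 2) = Pow(Add(0, 13), 2) = Pow(13, 2) = 169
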